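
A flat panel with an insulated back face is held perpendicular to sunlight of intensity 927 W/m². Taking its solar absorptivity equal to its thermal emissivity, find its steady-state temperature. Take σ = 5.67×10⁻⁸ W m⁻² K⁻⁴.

Absorbed flux αS = emitted flux εσT⁴ (one radiating face); with α = ε, T = (S/σ)^(1/4).
T = (927 / 5.67×10⁻⁸)^(1/4) = (1.63×10^10)^(1/4).
T = 358 K.

T ≈ 358 K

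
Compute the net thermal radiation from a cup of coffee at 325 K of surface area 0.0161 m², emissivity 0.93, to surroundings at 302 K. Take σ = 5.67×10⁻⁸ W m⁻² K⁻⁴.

Q = εσA(T⁴ − T_s⁴). T⁴ − T_s⁴ = (325)⁴ − (302)⁴ = 1.12×10^10 − 8.32×10^9 = 2.84×10^9 K⁴.
Q = 0.93 × 5.67×10⁻⁸ × 0.0161 × 2.84×10^9 = 2.41 W.

Q ≈ 2.41 W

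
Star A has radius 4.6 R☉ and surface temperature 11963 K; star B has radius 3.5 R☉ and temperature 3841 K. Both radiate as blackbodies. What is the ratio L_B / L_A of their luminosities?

L = 4πR²σT⁴ ∝ R²T⁴, so L_B/L_A = (3.5/4.6)² × (3841/11963)⁴ = 0.579 × 0.0106 = 6.15×10^-3.

L_B/L_A ≈ 6.15×10^-3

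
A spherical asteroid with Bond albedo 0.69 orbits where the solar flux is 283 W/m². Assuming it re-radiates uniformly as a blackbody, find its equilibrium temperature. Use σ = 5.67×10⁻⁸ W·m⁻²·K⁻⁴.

T ≈ 140 K

Power absorbed = (1−a)S·πR²; power emitted = 4πR²σT⁴. Equating and cancelling πR²:
T = ((1−a)S / 4σ)^(1/4) = (87.7 / (4 × 5.67×10⁻⁸))^(1/4) = (3.87×10^8)^(1/4).
T = 140 K.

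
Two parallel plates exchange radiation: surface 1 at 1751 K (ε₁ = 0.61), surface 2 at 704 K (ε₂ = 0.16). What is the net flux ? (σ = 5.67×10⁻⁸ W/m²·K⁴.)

q ≈ 75300 W/m²

For two large parallel gray plates, q = σ(T₁⁴ − T₂⁴) / (1/ε₁ + 1/ε₂ − 1).
1/ε₁ + 1/ε₂ − 1 = 1/0.61 + 1/0.16 − 1 = 6.889.
T₁⁴ − T₂⁴ = 9.40×10^12 − 2.46×10^11 = 9.15×10^12 K⁴.
q = 5.67×10⁻⁸ × 9.15×10^12 / 6.889 = 75300 W/m².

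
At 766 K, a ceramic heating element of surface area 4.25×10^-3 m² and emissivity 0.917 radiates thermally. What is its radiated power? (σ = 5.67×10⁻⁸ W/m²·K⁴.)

P = εσAT⁴ = 0.917 × 5.67×10⁻⁸ × 4.25×10^-3 × (766)⁴ = 0.917 × 5.67×10⁻⁸ × 4.25×10^-3 × 3.44×10^11.
P = 76.1 W.

P ≈ 76.1 W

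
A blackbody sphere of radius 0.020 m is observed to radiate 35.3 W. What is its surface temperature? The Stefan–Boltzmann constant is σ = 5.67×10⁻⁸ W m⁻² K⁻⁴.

A = 4πr² = 4π × (0.020)² = 5.03×10^-3 m².
From P = σAT⁴, T = (P / σA)^(1/4) = (35.3 / (5.67×10⁻⁸ × 5.03×10^-3))^(1/4).
T = (1.24×10^11)^(1/4) = 593 K.

T ≈ 593 K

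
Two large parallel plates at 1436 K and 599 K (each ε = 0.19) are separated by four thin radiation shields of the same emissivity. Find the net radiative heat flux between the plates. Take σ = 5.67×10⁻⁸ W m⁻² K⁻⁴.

q ≈ 4910 W/m²

Each of the 5 gaps contributes resistance (2/ε − 1) = 2/0.19 − 1 = 9.526; total = 47.63.
q = σ(T₁⁴ − T₂⁴) / 47.63 = 5.67×10⁻⁸ × 4.12×10^12 / 47.63 = 4910 W/m².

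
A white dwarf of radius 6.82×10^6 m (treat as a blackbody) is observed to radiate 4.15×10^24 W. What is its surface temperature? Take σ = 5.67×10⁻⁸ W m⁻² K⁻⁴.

A = 4πr² = 4π × (6.82×10^6)² = 5.84×10^14 m².
From P = σAT⁴, T = (P / σA)^(1/4) = (4.15×10^24 / (5.67×10⁻⁸ × 5.84×10^14))^(1/4).
T = (1.25×10^17)^(1/4) = 18800 K.

T ≈ 18800 K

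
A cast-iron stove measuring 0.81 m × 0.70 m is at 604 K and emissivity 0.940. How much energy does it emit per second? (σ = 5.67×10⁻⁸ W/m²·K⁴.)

P ≈ 4020 W

A = 0.81 × 0.70 = 0.567 m².
Stefan–Boltzmann: P = εσAT⁴ = 0.940 × 5.67×10⁻⁸ × 0.567 × (604)⁴ = 0.940 × 5.67×10⁻⁸ × 0.567 × 1.33×10^11.
P = 4020 W.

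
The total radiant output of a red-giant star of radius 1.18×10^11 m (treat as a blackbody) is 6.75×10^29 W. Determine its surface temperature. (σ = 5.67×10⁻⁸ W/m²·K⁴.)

A = 4πr² = 4π × (1.18×10^11)² = 1.75×10^23 m².
From P = σAT⁴, T = (P / σA)^(1/4) = (6.75×10^29 / (5.67×10⁻⁸ × 1.75×10^23))^(1/4).
T = (6.80×10^13)^(1/4) = 2870 K.

T ≈ 2870 K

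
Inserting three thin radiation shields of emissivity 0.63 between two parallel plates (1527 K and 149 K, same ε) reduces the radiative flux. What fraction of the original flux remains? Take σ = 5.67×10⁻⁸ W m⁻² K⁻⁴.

With N identical shields there are N+1 = 4 gaps in series, each with the same radiative resistance, so the flux falls to 1/(N+1) of its unshielded value.

ratio ≈ 0.250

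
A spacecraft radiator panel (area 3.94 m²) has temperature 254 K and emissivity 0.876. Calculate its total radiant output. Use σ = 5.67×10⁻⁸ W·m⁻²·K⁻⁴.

P ≈ 815 W

Stefan–Boltzmann: P = εσAT⁴ = 0.876 × 5.67×10⁻⁸ × 3.94 × (254)⁴ = 0.876 × 5.67×10⁻⁸ × 3.94 × 4.16×10^9.
P = 815 W.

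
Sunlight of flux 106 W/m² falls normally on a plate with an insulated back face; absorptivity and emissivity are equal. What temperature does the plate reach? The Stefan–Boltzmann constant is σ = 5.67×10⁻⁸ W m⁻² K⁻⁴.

Absorbed flux αS = emitted flux εσT⁴ (one radiating face); with α = ε, T = (S/σ)^(1/4).
T = (106 / 5.67×10⁻⁸)^(1/4) = (1.87×10^9)^(1/4).
T = 208 K.

T ≈ 208 K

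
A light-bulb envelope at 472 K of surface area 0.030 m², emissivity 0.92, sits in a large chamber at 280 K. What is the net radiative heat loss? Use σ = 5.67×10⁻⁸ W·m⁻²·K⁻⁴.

Q = εσA(T⁴ − T_s⁴). T⁴ − T_s⁴ = (472)⁴ − (280)⁴ = 4.96×10^10 − 6.15×10^9 = 4.35×10^10 K⁴.
Q = 0.92 × 5.67×10⁻⁸ × 0.0300 × 4.35×10^10 = 68.1 W.

Q ≈ 68.1 W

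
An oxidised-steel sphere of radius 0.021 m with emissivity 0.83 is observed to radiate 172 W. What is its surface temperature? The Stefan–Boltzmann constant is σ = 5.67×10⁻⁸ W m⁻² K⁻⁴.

A = 4πr² = 4π × (0.021)² = 5.54×10^-3 m².
From P = εσAT⁴, T = (P / εσA)^(1/4) = (172 / (0.83 × 5.67×10⁻⁸ × 5.54×10^-3))^(1/4).
T = (6.60×10^11)^(1/4) = 901 K.

T ≈ 901 K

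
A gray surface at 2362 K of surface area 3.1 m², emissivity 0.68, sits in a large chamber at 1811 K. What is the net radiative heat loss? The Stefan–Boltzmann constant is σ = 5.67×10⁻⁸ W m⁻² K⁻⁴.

Q ≈ 2.43×10^6 W

Q = εσA(T⁴ − T_s⁴). T⁴ − T_s⁴ = (2362)⁴ − (1811)⁴ = 3.11×10^13 − 1.08×10^13 = 2.04×10^13 K⁴.
Q = 0.68 × 5.67×10⁻⁸ × 3.10 × 2.04×10^13 = 2.43×10^6 W.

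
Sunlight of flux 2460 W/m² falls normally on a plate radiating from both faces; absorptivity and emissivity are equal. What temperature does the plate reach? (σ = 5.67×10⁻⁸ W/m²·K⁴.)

T ≈ 384 K

Absorbed flux αS = emitted flux 2εσT⁴ per unit area; with α = ε this gives T = (S/2σ)^(1/4).
T = (2460 / (2 × 5.67×10⁻⁸))^(1/4) = (2.17×10^10)^(1/4).
T = 384 K.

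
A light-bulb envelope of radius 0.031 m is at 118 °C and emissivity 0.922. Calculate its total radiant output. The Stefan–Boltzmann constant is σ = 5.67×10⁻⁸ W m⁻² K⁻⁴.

A = 4πr² = 4π × (0.031)² = 0.0121 m².
118 °C = 391 K.
P = εσAT⁴ = 0.922 × 5.67×10⁻⁸ × 0.0121 × (391)⁴ = 0.922 × 5.67×10⁻⁸ × 0.0121 × 2.34×10^10.
P = 14.8 W.

P ≈ 14.8 W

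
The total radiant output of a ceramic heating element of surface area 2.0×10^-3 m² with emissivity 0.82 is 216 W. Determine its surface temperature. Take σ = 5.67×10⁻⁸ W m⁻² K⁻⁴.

T ≈ 1230 K

From P = εσAT⁴, T = (P / εσA)^(1/4) = (216 / (0.82 × 5.67×10⁻⁸ × 2.00×10^-3))^(1/4).
T = (2.32×10^12)^(1/4) = 1230 K.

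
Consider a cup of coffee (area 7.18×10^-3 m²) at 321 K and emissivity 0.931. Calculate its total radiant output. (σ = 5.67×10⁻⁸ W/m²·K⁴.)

P ≈ 4.02 W

P = εσAT⁴ = 0.931 × 5.67×10⁻⁸ × 7.18×10^-3 × (321)⁴ = 0.931 × 5.67×10⁻⁸ × 7.18×10^-3 × 1.06×10^10.
P = 4.02 W.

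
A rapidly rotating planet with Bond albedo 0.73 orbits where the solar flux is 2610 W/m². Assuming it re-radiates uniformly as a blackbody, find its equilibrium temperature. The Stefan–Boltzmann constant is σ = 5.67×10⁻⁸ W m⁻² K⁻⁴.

T ≈ 236 K

Power absorbed = (1−a)S·πR²; power emitted = 4πR²σT⁴. Equating and cancelling πR²:
T = ((1−a)S / 4σ)^(1/4) = (705 / (4 × 5.67×10⁻⁸))^(1/4) = (3.11×10^9)^(1/4).
T = 236 K.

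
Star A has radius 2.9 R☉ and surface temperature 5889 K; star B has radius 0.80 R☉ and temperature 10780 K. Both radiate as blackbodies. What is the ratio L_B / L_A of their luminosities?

L_B/L_A ≈ 0.854

L = 4πR²σT⁴ ∝ R²T⁴, so L_B/L_A = (0.80/2.9)² × (10780/5889)⁴ = 0.0761 × 11.2 = 0.854.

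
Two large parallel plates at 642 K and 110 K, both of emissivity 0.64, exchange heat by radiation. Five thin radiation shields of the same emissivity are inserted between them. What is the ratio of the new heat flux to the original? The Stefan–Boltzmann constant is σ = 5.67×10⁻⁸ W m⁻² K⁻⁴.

With N identical shields there are N+1 = 6 gaps in series, each with the same radiative resistance, so the flux falls to 1/(N+1) of its unshielded value.

ratio ≈ 0.167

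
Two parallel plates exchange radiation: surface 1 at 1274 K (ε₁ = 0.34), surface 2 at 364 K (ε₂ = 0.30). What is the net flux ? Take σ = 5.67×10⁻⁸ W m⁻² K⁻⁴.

q ≈ 28100 W/m²

For two large parallel gray plates, q = σ(T₁⁴ − T₂⁴) / (1/ε₁ + 1/ε₂ − 1).
1/ε₁ + 1/ε₂ − 1 = 1/0.34 + 1/0.30 − 1 = 5.275.
T₁⁴ − T₂⁴ = 2.63×10^12 − 1.76×10^10 = 2.62×10^12 K⁴.
q = 5.67×10⁻⁸ × 2.62×10^12 / 5.275 = 28100 W/m².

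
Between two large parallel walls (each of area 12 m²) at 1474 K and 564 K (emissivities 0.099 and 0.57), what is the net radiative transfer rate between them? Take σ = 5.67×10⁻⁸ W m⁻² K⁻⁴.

For two large parallel gray plates, q = σ(T₁⁴ − T₂⁴) / (1/ε₁ + 1/ε₂ − 1).
1/ε₁ + 1/ε₂ − 1 = 1/0.099 + 1/0.57 − 1 = 10.86.
T₁⁴ − T₂⁴ = 4.72×10^12 − 1.01×10^11 = 4.62×10^12 K⁴.
q = 5.67×10⁻⁸ × 4.62×10^12 / 10.86 = 24100 W/m².
Q = q·A = 24100 × 12 = 2.90×10^5 W.

Q ≈ 2.90×10^5 W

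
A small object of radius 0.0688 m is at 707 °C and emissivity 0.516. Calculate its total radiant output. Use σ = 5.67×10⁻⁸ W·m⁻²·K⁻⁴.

P ≈ 1610 W

A = 4πr² = 4π × (0.0688)² = 0.0595 m².
707 °C = 980 K.
Stefan–Boltzmann: P = εσAT⁴ = 0.516 × 5.67×10⁻⁸ × 0.0595 × (980)⁴ = 0.516 × 5.67×10⁻⁸ × 0.0595 × 9.22×10^11.
P = 1610 W.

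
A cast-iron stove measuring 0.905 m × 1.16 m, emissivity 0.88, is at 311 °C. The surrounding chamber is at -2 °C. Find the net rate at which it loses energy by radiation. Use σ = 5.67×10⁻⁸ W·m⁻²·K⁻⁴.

A = 0.905 × 1.16 = 1.05 m².
Convert: 311 °C = 584 K; -2 °C = 271 K.
Q = εσA(T⁴ − T_s⁴). T⁴ − T_s⁴ = (584)⁴ − (271)⁴ = 1.16×10^11 − 5.39×10^9 = 1.11×10^11 K⁴.
Q = 0.88 × 5.67×10⁻⁸ × 1.05 × 1.11×10^11 = 5810 W.

Q ≈ 5810 W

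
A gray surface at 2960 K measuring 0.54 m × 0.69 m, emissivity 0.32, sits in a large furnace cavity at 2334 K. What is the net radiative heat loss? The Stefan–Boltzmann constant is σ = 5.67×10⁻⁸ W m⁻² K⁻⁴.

Q ≈ 3.18×10^5 W

A = 0.54 × 0.69 = 0.373 m².
Q = εσA(T⁴ − T_s⁴). T⁴ − T_s⁴ = (2960)⁴ − (2334)⁴ = 7.68×10^13 − 2.97×10^13 = 4.71×10^13 K⁴.
Q = 0.32 × 5.67×10⁻⁸ × 0.373 × 4.71×10^13 = 3.18×10^5 W.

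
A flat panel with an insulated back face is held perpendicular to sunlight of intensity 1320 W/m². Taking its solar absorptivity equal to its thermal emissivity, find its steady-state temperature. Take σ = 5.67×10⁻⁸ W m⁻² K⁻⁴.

T ≈ 391 K

Absorbed flux αS = emitted flux εσT⁴ (one radiating face); with α = ε, T = (S/σ)^(1/4).
T = (1320 / 5.67×10⁻⁸)^(1/4) = (2.33×10^10)^(1/4).
T = 391 K.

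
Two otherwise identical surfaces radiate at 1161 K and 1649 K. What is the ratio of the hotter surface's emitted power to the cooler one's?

ratio ≈ 4.07

P ∝ T⁴, so the ratio is (1649/1161)⁴ = (1.420)⁴ = 4.07.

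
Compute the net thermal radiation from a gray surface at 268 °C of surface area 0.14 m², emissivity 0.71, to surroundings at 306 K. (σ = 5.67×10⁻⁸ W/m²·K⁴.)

Q ≈ 433 W

Convert: 268 °C = 541 K.
Q = εσA(T⁴ − T_s⁴). T⁴ − T_s⁴ = (541)⁴ − (306)⁴ = 8.57×10^10 − 8.77×10^9 = 7.69×10^10 K⁴.
Q = 0.71 × 5.67×10⁻⁸ × 0.140 × 7.69×10^10 = 433 W.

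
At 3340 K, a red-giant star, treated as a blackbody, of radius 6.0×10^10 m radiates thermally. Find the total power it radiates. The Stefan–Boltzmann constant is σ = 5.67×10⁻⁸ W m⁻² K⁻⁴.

A = 4πr² = 4π × (6.0×10^10)² = 4.52×10^22 m².
P = σAT⁴ = 5.67×10⁻⁸ × 4.52×10^22 × (3340)⁴ = 5.67×10⁻⁸ × 4.52×10^22 × 1.24×10^14.
P = 3.19×10^29 W.

P ≈ 3.19×10^29 W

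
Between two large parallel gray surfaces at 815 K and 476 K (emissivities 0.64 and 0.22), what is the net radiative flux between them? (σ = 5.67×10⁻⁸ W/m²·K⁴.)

For two large parallel gray plates, q = σ(T₁⁴ − T₂⁴) / (1/ε₁ + 1/ε₂ − 1).
1/ε₁ + 1/ε₂ − 1 = 1/0.64 + 1/0.22 − 1 = 5.108.
T₁⁴ − T₂⁴ = 4.41×10^11 − 5.13×10^10 = 3.90×10^11 K⁴.
q = 5.67×10⁻⁸ × 3.90×10^11 / 5.108 = 4330 W/m².

q ≈ 4330 W/m²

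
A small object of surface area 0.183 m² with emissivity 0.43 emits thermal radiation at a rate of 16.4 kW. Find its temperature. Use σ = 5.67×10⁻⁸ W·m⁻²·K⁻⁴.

T ≈ 1380 K

From P = εσAT⁴, T = (P / εσA)^(1/4) = (16400 / (0.43 × 5.67×10⁻⁸ × 0.183))^(1/4).
T = (3.68×10^12)^(1/4) = 1380 K.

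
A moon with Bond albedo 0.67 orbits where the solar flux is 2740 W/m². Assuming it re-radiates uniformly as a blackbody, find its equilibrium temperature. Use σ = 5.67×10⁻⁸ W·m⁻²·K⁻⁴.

T ≈ 251 K

Power absorbed = (1−a)S·πR²; power emitted = 4πR²σT⁴. Equating and cancelling πR²:
T = ((1−a)S / 4σ)^(1/4) = (904 / (4 × 5.67×10⁻⁸))^(1/4) = (3.99×10^9)^(1/4).
T = 251 K.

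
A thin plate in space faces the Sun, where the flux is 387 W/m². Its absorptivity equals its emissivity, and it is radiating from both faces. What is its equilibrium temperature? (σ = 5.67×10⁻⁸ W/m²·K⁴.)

Absorbed flux αS = emitted flux 2εσT⁴ per unit area; with α = ε this gives T = (S/2σ)^(1/4).
T = (387 / (2 × 5.67×10⁻⁸))^(1/4) = (3.41×10^9)^(1/4).
T = 242 K.

T ≈ 242 K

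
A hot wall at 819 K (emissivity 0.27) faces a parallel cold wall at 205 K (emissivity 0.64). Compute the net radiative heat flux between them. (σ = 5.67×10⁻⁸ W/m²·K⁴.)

For two large parallel gray plates, q = σ(T₁⁴ − T₂⁴) / (1/ε₁ + 1/ε₂ − 1).
1/ε₁ + 1/ε₂ − 1 = 1/0.27 + 1/0.64 − 1 = 4.266.
T₁⁴ − T₂⁴ = 4.50×10^11 − 1.77×10^9 = 4.48×10^11 K⁴.
q = 5.67×10⁻⁸ × 4.48×10^11 / 4.266 = 5960 W/m².

q ≈ 5960 W/m²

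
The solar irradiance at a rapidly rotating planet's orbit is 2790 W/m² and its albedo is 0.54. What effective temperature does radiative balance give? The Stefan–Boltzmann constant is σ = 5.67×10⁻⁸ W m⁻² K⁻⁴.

T ≈ 274 K

Power absorbed = (1−a)S·πR²; power emitted = 4πR²σT⁴. Equating and cancelling πR²:
T = ((1−a)S / 4σ)^(1/4) = (1280 / (4 × 5.67×10⁻⁸))^(1/4) = (5.66×10^9)^(1/4).
T = 274 K.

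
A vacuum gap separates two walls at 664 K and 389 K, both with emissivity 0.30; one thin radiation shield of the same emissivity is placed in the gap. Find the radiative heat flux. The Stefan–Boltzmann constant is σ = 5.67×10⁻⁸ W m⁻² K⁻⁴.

q ≈ 858 W/m²

Each of the 2 gaps contributes resistance (2/ε − 1) = 2/0.30 − 1 = 5.667; total = 11.33.
q = σ(T₁⁴ − T₂⁴) / 11.33 = 5.67×10⁻⁸ × 1.71×10^11 / 11.33 = 858 W/m².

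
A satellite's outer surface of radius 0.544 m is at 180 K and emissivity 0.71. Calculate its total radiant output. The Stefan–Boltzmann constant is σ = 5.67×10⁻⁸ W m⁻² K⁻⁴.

A = 4πr² = 4π × (0.544)² = 3.72 m².
Stefan–Boltzmann: P = εσAT⁴ = 0.71 × 5.67×10⁻⁸ × 3.72 × (180)⁴ = 0.71 × 5.67×10⁻⁸ × 3.72 × 1.05×10^9.
P = 157 W.

P ≈ 157 W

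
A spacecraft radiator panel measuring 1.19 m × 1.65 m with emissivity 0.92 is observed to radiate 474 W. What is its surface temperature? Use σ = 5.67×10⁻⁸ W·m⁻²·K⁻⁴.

T ≈ 261 K

A = 1.19 × 1.65 = 1.96 m².
From P = εσAT⁴, T = (P / εσA)^(1/4) = (474 / (0.92 × 5.67×10⁻⁸ × 1.96))^(1/4).
T = (4.63×10^9)^(1/4) = 261 K.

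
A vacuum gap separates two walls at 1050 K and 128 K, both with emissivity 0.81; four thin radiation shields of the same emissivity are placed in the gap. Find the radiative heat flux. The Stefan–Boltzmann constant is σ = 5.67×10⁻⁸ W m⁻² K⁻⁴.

q ≈ 9380 W/m²

Each of the 5 gaps contributes resistance (2/ε − 1) = 2/0.81 − 1 = 1.469; total = 7.346.
q = σ(T₁⁴ − T₂⁴) / 7.346 = 5.67×10⁻⁸ × 1.22×10^12 / 7.346 = 9380 W/m².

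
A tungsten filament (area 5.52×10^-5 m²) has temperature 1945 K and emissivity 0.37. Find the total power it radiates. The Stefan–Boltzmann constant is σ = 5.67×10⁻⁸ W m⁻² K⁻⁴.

P ≈ 16.6 W

P = εσAT⁴ = 0.37 × 5.67×10⁻⁸ × 5.52×10^-5 × (1945)⁴ = 0.37 × 5.67×10⁻⁸ × 5.52×10^-5 × 1.43×10^13.
P = 16.6 W.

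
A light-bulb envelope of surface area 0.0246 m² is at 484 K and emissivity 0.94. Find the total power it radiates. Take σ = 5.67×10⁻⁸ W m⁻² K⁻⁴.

P = εσAT⁴ = 0.94 × 5.67×10⁻⁸ × 0.0246 × (484)⁴ = 0.94 × 5.67×10⁻⁸ × 0.0246 × 5.49×10^10.
P = 71.9 W.

P ≈ 71.9 W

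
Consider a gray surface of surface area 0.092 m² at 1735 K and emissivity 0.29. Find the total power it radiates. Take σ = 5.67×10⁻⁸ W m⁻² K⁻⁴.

P = εσAT⁴ = 0.29 × 5.67×10⁻⁸ × 0.0920 × (1735)⁴ = 0.29 × 5.67×10⁻⁸ × 0.0920 × 9.06×10^12.
P = 13700 W.

P ≈ 13700 W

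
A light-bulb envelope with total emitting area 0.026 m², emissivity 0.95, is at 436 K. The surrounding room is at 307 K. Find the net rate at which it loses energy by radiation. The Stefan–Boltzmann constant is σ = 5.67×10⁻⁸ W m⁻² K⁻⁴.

Q ≈ 38.2 W

Q = εσA(T⁴ − T_s⁴). T⁴ − T_s⁴ = (436)⁴ − (307)⁴ = 3.61×10^10 − 8.88×10^9 = 2.73×10^10 K⁴.
Q = 0.95 × 5.67×10⁻⁸ × 0.0260 × 2.73×10^10 = 38.2 W.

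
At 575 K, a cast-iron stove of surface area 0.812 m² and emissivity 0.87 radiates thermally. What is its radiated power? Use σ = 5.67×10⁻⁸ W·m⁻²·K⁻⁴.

P ≈ 4380 W

Stefan–Boltzmann: P = εσAT⁴ = 0.87 × 5.67×10⁻⁸ × 0.812 × (575)⁴ = 0.87 × 5.67×10⁻⁸ × 0.812 × 1.09×10^11.
P = 4380 W.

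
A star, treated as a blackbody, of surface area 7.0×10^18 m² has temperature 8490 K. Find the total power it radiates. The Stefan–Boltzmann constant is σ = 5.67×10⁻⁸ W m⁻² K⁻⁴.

P = σAT⁴ = 5.67×10⁻⁸ × 7.00×10^18 × (8490)⁴ = 5.67×10⁻⁸ × 7.00×10^18 × 5.20×10^15.
P = 2.06×10^27 W.

P ≈ 2.06×10^27 W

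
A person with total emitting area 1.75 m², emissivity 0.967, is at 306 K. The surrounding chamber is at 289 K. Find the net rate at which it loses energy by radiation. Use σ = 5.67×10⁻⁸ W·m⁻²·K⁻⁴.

Q = εσA(T⁴ − T_s⁴). T⁴ − T_s⁴ = (306)⁴ − (289)⁴ = 8.77×10^9 − 6.98×10^9 = 1.79×10^9 K⁴.
Q = 0.967 × 5.67×10⁻⁸ × 1.75 × 1.79×10^9 = 172 W.

Q ≈ 172 W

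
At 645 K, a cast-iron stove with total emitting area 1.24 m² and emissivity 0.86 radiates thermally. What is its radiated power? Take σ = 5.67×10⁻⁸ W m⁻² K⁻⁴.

P ≈ 10500 W

Stefan–Boltzmann: P = εσAT⁴ = 0.86 × 5.67×10⁻⁸ × 1.24 × (645)⁴ = 0.86 × 5.67×10⁻⁸ × 1.24 × 1.73×10^11.
P = 10500 W.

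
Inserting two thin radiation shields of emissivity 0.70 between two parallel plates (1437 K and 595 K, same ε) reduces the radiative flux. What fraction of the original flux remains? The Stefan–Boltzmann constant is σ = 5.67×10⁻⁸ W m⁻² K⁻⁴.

With N identical shields there are N+1 = 3 gaps in series, each with the same radiative resistance, so the flux falls to 1/(N+1) of its unshielded value.

ratio ≈ 0.333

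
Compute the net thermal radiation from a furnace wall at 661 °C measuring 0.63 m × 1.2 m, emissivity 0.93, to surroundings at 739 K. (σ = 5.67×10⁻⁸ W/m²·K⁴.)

A = 0.63 × 1.2 = 0.756 m².
Convert: 661 °C = 934 K.
Q = εσA(T⁴ − T_s⁴). T⁴ − T_s⁴ = (934)⁴ − (739)⁴ = 7.61×10^11 − 2.98×10^11 = 4.63×10^11 K⁴.
Q = 0.93 × 5.67×10⁻⁸ × 0.756 × 4.63×10^11 = 18400 W.

Q ≈ 18400 W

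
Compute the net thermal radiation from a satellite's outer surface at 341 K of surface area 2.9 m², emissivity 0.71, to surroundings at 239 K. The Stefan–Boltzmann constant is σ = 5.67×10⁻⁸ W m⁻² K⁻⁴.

Q = εσA(T⁴ − T_s⁴). T⁴ − T_s⁴ = (341)⁴ − (239)⁴ = 1.35×10^10 − 3.26×10^9 = 1.03×10^10 K⁴.
Q = 0.71 × 5.67×10⁻⁸ × 2.90 × 1.03×10^10 = 1200 W.

Q ≈ 1200 W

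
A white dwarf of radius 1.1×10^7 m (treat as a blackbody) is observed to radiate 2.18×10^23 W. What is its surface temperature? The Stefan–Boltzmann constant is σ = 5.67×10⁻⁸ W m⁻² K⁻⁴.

A = 4πr² = 4π × (1.1×10^7)² = 1.52×10^15 m².
From P = σAT⁴, T = (P / σA)^(1/4) = (2.18×10^23 / (5.67×10⁻⁸ × 1.52×10^15))^(1/4).
T = (2.53×10^15)^(1/4) = 7090 K.

T ≈ 7090 K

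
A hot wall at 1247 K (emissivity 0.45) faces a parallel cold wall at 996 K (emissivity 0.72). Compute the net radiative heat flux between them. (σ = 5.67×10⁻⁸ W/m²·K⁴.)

q ≈ 31100 W/m²

For two large parallel gray plates, q = σ(T₁⁴ − T₂⁴) / (1/ε₁ + 1/ε₂ − 1).
1/ε₁ + 1/ε₂ − 1 = 1/0.45 + 1/0.72 − 1 = 2.611.
T₁⁴ − T₂⁴ = 2.42×10^12 − 9.84×10^11 = 1.43×10^12 K⁴.
q = 5.67×10⁻⁸ × 1.43×10^12 / 2.611 = 31100 W/m².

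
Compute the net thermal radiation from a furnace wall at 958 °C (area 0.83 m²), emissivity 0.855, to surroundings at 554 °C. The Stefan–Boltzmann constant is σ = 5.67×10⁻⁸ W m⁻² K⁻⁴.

Convert: 958 °C = 1231 K; 554 °C = 827 K.
Q = εσA(T⁴ − T_s⁴). T⁴ − T_s⁴ = (1231)⁴ − (827)⁴ = 2.30×10^12 − 4.68×10^11 = 1.83×10^12 K⁴.
Q = 0.855 × 5.67×10⁻⁸ × 0.830 × 1.83×10^12 = 73600 W.

Q ≈ 73600 W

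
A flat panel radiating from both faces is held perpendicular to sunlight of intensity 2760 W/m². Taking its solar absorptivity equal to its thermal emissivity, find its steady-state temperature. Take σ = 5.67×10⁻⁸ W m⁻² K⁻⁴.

Absorbed flux αS = emitted flux 2εσT⁴ per unit area; with α = ε this gives T = (S/2σ)^(1/4).
T = (2760 / (2 × 5.67×10⁻⁸))^(1/4) = (2.43×10^10)^(1/4).
T = 395 K.

T ≈ 395 K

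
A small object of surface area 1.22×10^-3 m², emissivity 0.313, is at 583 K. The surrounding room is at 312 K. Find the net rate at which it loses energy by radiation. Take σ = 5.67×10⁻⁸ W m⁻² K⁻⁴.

Q = εσA(T⁴ − T_s⁴). T⁴ − T_s⁴ = (583)⁴ − (312)⁴ = 1.16×10^11 − 9.48×10^9 = 1.06×10^11 K⁴.
Q = 0.313 × 5.67×10⁻⁸ × 1.22×10^-3 × 1.06×10^11 = 2.30 W.

Q ≈ 2.30 W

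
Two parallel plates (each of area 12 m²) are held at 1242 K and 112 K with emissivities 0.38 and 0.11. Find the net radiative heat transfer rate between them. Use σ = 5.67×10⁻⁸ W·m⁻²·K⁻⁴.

Q ≈ 1.51×10^5 W

For two large parallel gray plates, q = σ(T₁⁴ − T₂⁴) / (1/ε₁ + 1/ε₂ − 1).
1/ε₁ + 1/ε₂ − 1 = 1/0.38 + 1/0.11 − 1 = 10.72.
T₁⁴ − T₂⁴ = 2.38×10^12 − 1.57×10^8 = 2.38×10^12 K⁴.
q = 5.67×10⁻⁸ × 2.38×10^12 / 10.72 = 12600 W/m².
Q = q·A = 12600 × 12 = 1.51×10^5 W.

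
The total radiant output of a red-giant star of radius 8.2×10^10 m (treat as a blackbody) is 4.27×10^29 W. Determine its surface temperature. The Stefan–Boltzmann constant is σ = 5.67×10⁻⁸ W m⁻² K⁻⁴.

T ≈ 3070 K

A = 4πr² = 4π × (8.2×10^10)² = 8.45×10^22 m².
From P = σAT⁴, T = (P / σA)^(1/4) = (4.27×10^29 / (5.67×10⁻⁸ × 8.45×10^22))^(1/4).
T = (8.91×10^13)^(1/4) = 3070 K.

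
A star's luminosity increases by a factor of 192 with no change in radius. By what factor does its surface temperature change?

P ∝ T⁴ ⇒ T ∝ P^(1/4), so T scales by (192)^(1/4) = 3.72.

factor ≈ 3.72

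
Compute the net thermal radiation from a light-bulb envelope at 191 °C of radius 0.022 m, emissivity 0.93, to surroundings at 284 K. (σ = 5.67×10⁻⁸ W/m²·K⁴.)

A = 4πr² = 4π × (0.022)² = 6.08×10^-3 m².
Convert: 191 °C = 464 K.
Q = εσA(T⁴ − T_s⁴). T⁴ − T_s⁴ = (464)⁴ − (284)⁴ = 4.64×10^10 − 6.51×10^9 = 3.98×10^10 K⁴.
Q = 0.93 × 5.67×10⁻⁸ × 6.08×10^-3 × 3.98×10^10 = 12.8 W.

Q ≈ 12.8 W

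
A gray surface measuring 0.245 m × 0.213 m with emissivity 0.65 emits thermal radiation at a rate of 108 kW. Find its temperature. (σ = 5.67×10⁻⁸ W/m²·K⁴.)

A = 0.245 × 0.213 = 0.0522 m².
From P = εσAT⁴, T = (P / εσA)^(1/4) = (1.08×10^5 / (0.65 × 5.67×10⁻⁸ × 0.0522))^(1/4).
T = (5.62×10^13)^(1/4) = 2740 K.

T ≈ 2740 K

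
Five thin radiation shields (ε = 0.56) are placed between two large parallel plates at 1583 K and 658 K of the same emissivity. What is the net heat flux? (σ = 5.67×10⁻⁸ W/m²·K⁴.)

Each of the 6 gaps contributes resistance (2/ε − 1) = 2/0.56 − 1 = 2.571; total = 15.43.
q = σ(T₁⁴ − T₂⁴) / 15.43 = 5.67×10⁻⁸ × 6.09×10^12 / 15.43 = 22400 W/m².

q ≈ 22400 W/m²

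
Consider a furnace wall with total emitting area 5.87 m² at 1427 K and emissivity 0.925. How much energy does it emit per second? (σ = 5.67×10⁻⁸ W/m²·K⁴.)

Stefan–Boltzmann: P = εσAT⁴ = 0.925 × 5.67×10⁻⁸ × 5.87 × (1427)⁴ = 0.925 × 5.67×10⁻⁸ × 5.87 × 4.15×10^12.
P = 1.28×10^6 W.

P ≈ 1.28×10^6 W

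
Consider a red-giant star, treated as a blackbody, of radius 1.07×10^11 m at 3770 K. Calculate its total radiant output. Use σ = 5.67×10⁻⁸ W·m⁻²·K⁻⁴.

A = 4πr² = 4π × (1.07×10^11)² = 1.44×10^23 m².
P = σAT⁴ = 5.67×10⁻⁸ × 1.44×10^23 × (3770)⁴ = 5.67×10⁻⁸ × 1.44×10^23 × 2.02×10^14.
P = 1.65×10^30 W.

P ≈ 1.65×10^30 W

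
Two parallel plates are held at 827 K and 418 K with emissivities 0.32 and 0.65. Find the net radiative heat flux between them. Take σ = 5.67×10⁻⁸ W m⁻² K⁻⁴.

For two large parallel gray plates, q = σ(T₁⁴ − T₂⁴) / (1/ε₁ + 1/ε₂ − 1).
1/ε₁ + 1/ε₂ − 1 = 1/0.32 + 1/0.65 − 1 = 3.663.
T₁⁴ − T₂⁴ = 4.68×10^11 − 3.05×10^10 = 4.37×10^11 K⁴.
q = 5.67×10⁻⁸ × 4.37×10^11 / 3.663 = 6770 W/m².

q ≈ 6770 W/m²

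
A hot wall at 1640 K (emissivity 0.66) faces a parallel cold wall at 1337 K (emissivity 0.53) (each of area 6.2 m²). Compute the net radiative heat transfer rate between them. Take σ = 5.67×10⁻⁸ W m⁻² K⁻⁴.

For two large parallel gray plates, q = σ(T₁⁴ − T₂⁴) / (1/ε₁ + 1/ε₂ − 1).
1/ε₁ + 1/ε₂ − 1 = 1/0.66 + 1/0.53 − 1 = 2.402.
T₁⁴ − T₂⁴ = 7.23×10^12 − 3.20×10^12 = 4.04×10^12 K⁴.
q = 5.67×10⁻⁸ × 4.04×10^12 / 2.402 = 95300 W/m².
Q = q·A = 95300 × 6.2 = 5.91×10^5 W.

Q ≈ 5.91×10^5 W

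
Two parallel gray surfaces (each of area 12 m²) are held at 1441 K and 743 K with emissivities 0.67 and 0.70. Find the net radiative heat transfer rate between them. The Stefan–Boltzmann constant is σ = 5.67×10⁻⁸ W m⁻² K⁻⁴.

Q ≈ 1.42×10^6 W

For two large parallel gray plates, q = σ(T₁⁴ − T₂⁴) / (1/ε₁ + 1/ε₂ − 1).
1/ε₁ + 1/ε₂ − 1 = 1/0.67 + 1/0.70 − 1 = 1.921.
T₁⁴ − T₂⁴ = 4.31×10^12 − 3.05×10^11 = 4.01×10^12 K⁴.
q = 5.67×10⁻⁸ × 4.01×10^12 / 1.921 = 1.18×10^5 W/m².
Q = q·A = 1.18×10^5 × 12 = 1.42×10^6 W.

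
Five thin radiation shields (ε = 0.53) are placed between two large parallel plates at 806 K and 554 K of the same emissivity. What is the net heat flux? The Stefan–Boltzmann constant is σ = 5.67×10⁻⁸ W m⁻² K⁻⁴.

Each of the 6 gaps contributes resistance (2/ε − 1) = 2/0.53 − 1 = 2.774; total = 16.64.
q = σ(T₁⁴ − T₂⁴) / 16.64 = 5.67×10⁻⁸ × 3.28×10^11 / 16.64 = 1120 W/m².

q ≈ 1120 W/m²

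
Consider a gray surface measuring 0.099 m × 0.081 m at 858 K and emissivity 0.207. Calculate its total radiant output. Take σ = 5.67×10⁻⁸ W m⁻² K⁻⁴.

P ≈ 51.0 W

A = 0.099 × 0.081 = 8.02×10^-3 m².
P = εσAT⁴ = 0.207 × 5.67×10⁻⁸ × 8.02×10^-3 × (858)⁴ = 0.207 × 5.67×10⁻⁸ × 8.02×10^-3 × 5.42×10^11.
P = 51.0 W.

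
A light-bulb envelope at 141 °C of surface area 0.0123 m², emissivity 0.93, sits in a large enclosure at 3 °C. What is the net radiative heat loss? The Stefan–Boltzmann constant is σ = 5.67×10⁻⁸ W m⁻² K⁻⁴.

Convert: 141 °C = 414 K; 3 °C = 276 K.
Q = εσA(T⁴ − T_s⁴). T⁴ − T_s⁴ = (414)⁴ − (276)⁴ = 2.94×10^10 − 5.80×10^9 = 2.36×10^10 K⁴.
Q = 0.93 × 5.67×10⁻⁸ × 0.0123 × 2.36×10^10 = 15.3 W.

Q ≈ 15.3 W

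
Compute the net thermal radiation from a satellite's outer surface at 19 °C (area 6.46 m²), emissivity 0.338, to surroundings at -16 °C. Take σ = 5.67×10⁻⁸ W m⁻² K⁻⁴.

Convert: 19 °C = 292 K; -16 °C = 257 K.
Q = εσA(T⁴ − T_s⁴). T⁴ − T_s⁴ = (292)⁴ − (257)⁴ = 7.27×10^9 − 4.36×10^9 = 2.91×10^9 K⁴.
Q = 0.338 × 5.67×10⁻⁸ × 6.46 × 2.91×10^9 = 360 W.

Q ≈ 360 W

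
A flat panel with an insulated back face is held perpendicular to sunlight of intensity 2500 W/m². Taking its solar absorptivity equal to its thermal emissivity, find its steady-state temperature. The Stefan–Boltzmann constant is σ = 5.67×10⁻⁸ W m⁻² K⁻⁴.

T ≈ 458 K

Absorbed flux αS = emitted flux εσT⁴ (one radiating face); with α = ε, T = (S/σ)^(1/4).
T = (2500 / 5.67×10⁻⁸)^(1/4) = (4.41×10^10)^(1/4).
T = 458 K.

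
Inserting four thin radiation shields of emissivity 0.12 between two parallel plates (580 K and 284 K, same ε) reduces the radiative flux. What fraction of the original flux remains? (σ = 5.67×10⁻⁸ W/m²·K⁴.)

With N identical shields there are N+1 = 5 gaps in series, each with the same radiative resistance, so the flux falls to 1/(N+1) of its unshielded value.

ratio ≈ 0.200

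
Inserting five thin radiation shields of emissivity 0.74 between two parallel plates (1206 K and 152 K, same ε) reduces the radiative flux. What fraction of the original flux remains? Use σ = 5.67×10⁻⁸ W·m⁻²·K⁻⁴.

With N identical shields there are N+1 = 6 gaps in series, each with the same radiative resistance, so the flux falls to 1/(N+1) of its unshielded value.

ratio ≈ 0.167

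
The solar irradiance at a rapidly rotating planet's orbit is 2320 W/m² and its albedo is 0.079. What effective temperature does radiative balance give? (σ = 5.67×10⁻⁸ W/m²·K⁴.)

Power absorbed = (1−a)S·πR²; power emitted = 4πR²σT⁴. Equating and cancelling πR²:
T = ((1−a)S / 4σ)^(1/4) = (2140 / (4 × 5.67×10⁻⁸))^(1/4) = (9.42×10^9)^(1/4).
T = 312 K.

T ≈ 312 K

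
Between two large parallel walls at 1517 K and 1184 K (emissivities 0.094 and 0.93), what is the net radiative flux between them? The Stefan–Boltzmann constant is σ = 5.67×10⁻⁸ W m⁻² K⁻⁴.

q ≈ 17600 W/m²

For two large parallel gray plates, q = σ(T₁⁴ − T₂⁴) / (1/ε₁ + 1/ε₂ − 1).
1/ε₁ + 1/ε₂ − 1 = 1/0.094 + 1/0.93 − 1 = 10.71.
T₁⁴ − T₂⁴ = 5.30×10^12 − 1.97×10^12 = 3.33×10^12 K⁴.
q = 5.67×10⁻⁸ × 3.33×10^12 / 10.71 = 17600 W/m².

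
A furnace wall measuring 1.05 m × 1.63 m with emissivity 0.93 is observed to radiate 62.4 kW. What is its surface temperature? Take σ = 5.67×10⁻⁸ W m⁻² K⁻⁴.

T ≈ 912 K

A = 1.05 × 1.63 = 1.71 m².
From P = εσAT⁴, T = (P / εσA)^(1/4) = (62400 / (0.93 × 5.67×10⁻⁸ × 1.71))^(1/4).
T = (6.91×10^11)^(1/4) = 912 K.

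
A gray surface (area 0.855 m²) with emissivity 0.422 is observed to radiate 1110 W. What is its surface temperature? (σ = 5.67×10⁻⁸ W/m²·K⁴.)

T ≈ 483 K

From P = εσAT⁴, T = (P / εσA)^(1/4) = (1110 / (0.422 × 5.67×10⁻⁸ × 0.855))^(1/4).
T = (5.43×10^10)^(1/4) = 483 K.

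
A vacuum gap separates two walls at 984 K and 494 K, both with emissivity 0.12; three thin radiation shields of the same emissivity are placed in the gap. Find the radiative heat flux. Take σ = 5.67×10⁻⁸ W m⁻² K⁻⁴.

Each of the 4 gaps contributes resistance (2/ε − 1) = 2/0.12 − 1 = 15.67; total = 62.67.
q = σ(T₁⁴ − T₂⁴) / 62.67 = 5.67×10⁻⁸ × 8.78×10^11 / 62.67 = 794 W/m².

q ≈ 794 W/m²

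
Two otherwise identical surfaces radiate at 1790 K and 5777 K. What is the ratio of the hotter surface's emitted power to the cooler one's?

ratio ≈ 108

P ∝ T⁴, so the ratio is (5777/1790)⁴ = (3.227)⁴ = 108.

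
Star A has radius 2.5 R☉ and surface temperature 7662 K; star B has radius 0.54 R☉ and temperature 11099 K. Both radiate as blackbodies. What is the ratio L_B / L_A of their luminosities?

L = 4πR²σT⁴ ∝ R²T⁴, so L_B/L_A = (0.54/2.5)² × (11099/7662)⁴ = 0.0467 × 4.40 = 0.205.

L_B/L_A ≈ 0.205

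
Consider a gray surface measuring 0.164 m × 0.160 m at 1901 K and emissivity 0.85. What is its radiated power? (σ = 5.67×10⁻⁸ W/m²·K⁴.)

A = 0.164 × 0.160 = 0.0262 m².
Stefan–Boltzmann: P = εσAT⁴ = 0.85 × 5.67×10⁻⁸ × 0.0262 × (1901)⁴ = 0.85 × 5.67×10⁻⁸ × 0.0262 × 1.31×10^13.
P = 16500 W.

P ≈ 16500 W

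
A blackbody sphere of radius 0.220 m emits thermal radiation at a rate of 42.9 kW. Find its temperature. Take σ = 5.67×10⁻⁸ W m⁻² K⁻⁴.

T ≈ 1060 K

A = 4πr² = 4π × (0.220)² = 0.608 m².
From P = σAT⁴, T = (P / σA)^(1/4) = (42900 / (5.67×10⁻⁸ × 0.608))^(1/4).
T = (1.24×10^12)^(1/4) = 1060 K.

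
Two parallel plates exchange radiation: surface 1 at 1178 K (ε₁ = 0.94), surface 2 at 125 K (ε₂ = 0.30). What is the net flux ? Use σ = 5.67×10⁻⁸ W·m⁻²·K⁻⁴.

For two large parallel gray plates, q = σ(T₁⁴ − T₂⁴) / (1/ε₁ + 1/ε₂ − 1).
1/ε₁ + 1/ε₂ − 1 = 1/0.94 + 1/0.30 − 1 = 3.397.
T₁⁴ − T₂⁴ = 1.93×10^12 − 2.44×10^8 = 1.93×10^12 K⁴.
q = 5.67×10⁻⁸ × 1.93×10^12 / 3.397 = 32100 W/m².

q ≈ 32100 W/m²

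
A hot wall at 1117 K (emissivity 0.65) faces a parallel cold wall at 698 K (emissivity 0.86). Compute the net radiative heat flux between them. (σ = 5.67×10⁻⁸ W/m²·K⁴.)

q ≈ 44000 W/m²

For two large parallel gray plates, q = σ(T₁⁴ − T₂⁴) / (1/ε₁ + 1/ε₂ − 1).
1/ε₁ + 1/ε₂ − 1 = 1/0.65 + 1/0.86 − 1 = 1.701.
T₁⁴ − T₂⁴ = 1.56×10^12 − 2.37×10^11 = 1.32×10^12 K⁴.
q = 5.67×10⁻⁸ × 1.32×10^12 / 1.701 = 44000 W/m².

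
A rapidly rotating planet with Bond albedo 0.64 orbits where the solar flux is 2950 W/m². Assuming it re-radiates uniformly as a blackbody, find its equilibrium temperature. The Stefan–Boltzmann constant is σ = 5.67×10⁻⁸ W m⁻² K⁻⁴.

Power absorbed = (1−a)S·πR²; power emitted = 4πR²σT⁴. Equating and cancelling πR²:
T = ((1−a)S / 4σ)^(1/4) = (1060 / (4 × 5.67×10⁻⁸))^(1/4) = (4.68×10^9)^(1/4).
T = 262 K.

T ≈ 262 K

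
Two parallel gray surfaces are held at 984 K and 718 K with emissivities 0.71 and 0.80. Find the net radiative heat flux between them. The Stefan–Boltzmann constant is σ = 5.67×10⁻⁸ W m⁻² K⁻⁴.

For two large parallel gray plates, q = σ(T₁⁴ − T₂⁴) / (1/ε₁ + 1/ε₂ − 1).
1/ε₁ + 1/ε₂ − 1 = 1/0.71 + 1/0.80 − 1 = 1.658.
T₁⁴ − T₂⁴ = 9.38×10^11 − 2.66×10^11 = 6.72×10^11 K⁴.
q = 5.67×10⁻⁸ × 6.72×10^11 / 1.658 = 23000 W/m².

q ≈ 23000 W/m²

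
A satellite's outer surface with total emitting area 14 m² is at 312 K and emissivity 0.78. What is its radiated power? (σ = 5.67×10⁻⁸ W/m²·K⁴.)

P ≈ 5870 W

Stefan–Boltzmann: P = εσAT⁴ = 0.78 × 5.67×10⁻⁸ × 14.0 × (312)⁴ = 0.78 × 5.67×10⁻⁸ × 14.0 × 9.48×10^9.
P = 5870 W.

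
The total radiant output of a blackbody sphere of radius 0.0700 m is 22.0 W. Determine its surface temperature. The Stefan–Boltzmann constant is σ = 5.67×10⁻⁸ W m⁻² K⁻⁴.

T ≈ 282 K

A = 4πr² = 4π × (0.0700)² = 0.0616 m².
From P = σAT⁴, T = (P / σA)^(1/4) = (22.0 / (5.67×10⁻⁸ × 0.0616))^(1/4).
T = (6.30×10^9)^(1/4) = 282 K.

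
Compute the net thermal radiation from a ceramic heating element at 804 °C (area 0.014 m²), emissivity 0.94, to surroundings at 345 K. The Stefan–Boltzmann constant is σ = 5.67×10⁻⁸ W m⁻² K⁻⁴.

Q ≈ 993 W

Convert: 804 °C = 1077 K.
Q = εσA(T⁴ − T_s⁴). T⁴ − T_s⁴ = (1077)⁴ − (345)⁴ = 1.35×10^12 − 1.42×10^10 = 1.33×10^12 K⁴.
Q = 0.94 × 5.67×10⁻⁸ × 0.0140 × 1.33×10^12 = 993 W.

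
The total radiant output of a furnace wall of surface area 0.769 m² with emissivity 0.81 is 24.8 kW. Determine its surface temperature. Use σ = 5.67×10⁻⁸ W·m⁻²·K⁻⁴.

T ≈ 915 K

From P = εσAT⁴, T = (P / εσA)^(1/4) = (24800 / (0.81 × 5.67×10⁻⁸ × 0.769))^(1/4).
T = (7.02×10^11)^(1/4) = 915 K.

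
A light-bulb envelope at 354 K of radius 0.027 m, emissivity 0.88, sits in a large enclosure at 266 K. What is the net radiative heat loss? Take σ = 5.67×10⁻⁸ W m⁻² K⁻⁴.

Q ≈ 4.89 W

A = 4πr² = 4π × (0.027)² = 9.16×10^-3 m².
Q = εσA(T⁴ − T_s⁴). T⁴ − T_s⁴ = (354)⁴ − (266)⁴ = 1.57×10^10 − 5.01×10^9 = 1.07×10^10 K⁴.
Q = 0.88 × 5.67×10⁻⁸ × 9.16×10^-3 × 1.07×10^10 = 4.89 W.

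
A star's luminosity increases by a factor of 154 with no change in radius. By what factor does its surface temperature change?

P ∝ T⁴ ⇒ T ∝ P^(1/4), so T scales by (154)^(1/4) = 3.52.

factor ≈ 3.52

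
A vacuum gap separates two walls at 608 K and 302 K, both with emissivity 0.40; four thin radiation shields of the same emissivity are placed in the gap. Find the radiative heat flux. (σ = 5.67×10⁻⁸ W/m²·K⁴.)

q ≈ 364 W/m²

Each of the 5 gaps contributes resistance (2/ε − 1) = 2/0.40 − 1 = 4.000; total = 20.00.
q = σ(T₁⁴ − T₂⁴) / 20.00 = 5.67×10⁻⁸ × 1.28×10^11 / 20.00 = 364 W/m².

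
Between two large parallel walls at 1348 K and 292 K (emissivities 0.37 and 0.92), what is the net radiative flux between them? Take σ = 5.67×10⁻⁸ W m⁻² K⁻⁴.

q ≈ 67000 W/m²

For two large parallel gray plates, q = σ(T₁⁴ − T₂⁴) / (1/ε₁ + 1/ε₂ − 1).
1/ε₁ + 1/ε₂ − 1 = 1/0.37 + 1/0.92 − 1 = 2.790.
T₁⁴ − T₂⁴ = 3.30×10^12 − 7.27×10^9 = 3.29×10^12 K⁴.
q = 5.67×10⁻⁸ × 3.29×10^12 / 2.790 = 67000 W/m².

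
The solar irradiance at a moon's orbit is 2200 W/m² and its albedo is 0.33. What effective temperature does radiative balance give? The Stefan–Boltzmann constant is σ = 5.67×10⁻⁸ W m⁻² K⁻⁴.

T ≈ 284 K

Power absorbed = (1−a)S·πR²; power emitted = 4πR²σT⁴. Equating and cancelling πR²:
T = ((1−a)S / 4σ)^(1/4) = (1470 / (4 × 5.67×10⁻⁸))^(1/4) = (6.50×10^9)^(1/4).
T = 284 K.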